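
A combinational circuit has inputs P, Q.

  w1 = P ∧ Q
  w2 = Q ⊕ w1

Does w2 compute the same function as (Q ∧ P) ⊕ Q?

w1 = P ∧ Q
w2 = Q ⊕ w1 = Q ⊕ (P ∧ Q)
At P=0, Q=0: circuit gives 0, formula gives 0.
At P=0, Q=1: circuit gives 1, formula gives 1.
Agrees on all 4 inputs.

Yes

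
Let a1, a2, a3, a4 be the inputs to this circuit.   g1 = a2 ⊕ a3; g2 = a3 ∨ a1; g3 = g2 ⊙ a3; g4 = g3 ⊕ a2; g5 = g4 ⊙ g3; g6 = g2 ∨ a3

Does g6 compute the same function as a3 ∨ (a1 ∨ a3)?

g2 = a3 ∨ a1
g6 = g2 ∨ a3 = (a3 ∨ a1) ∨ a3
At a1=0, a2=0, a3=0, a4=0: circuit gives 0, formula gives 0.
At a1=0, a2=0, a3=1, a4=0: circuit gives 1, formula gives 1.
Agrees on all 16 inputs.

Yes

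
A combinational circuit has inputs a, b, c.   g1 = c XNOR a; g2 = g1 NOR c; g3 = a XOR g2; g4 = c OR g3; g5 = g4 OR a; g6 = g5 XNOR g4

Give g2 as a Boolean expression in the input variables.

(c XNOR a) NOR c

g1 = c XNOR a
g2 = g1 NOR c = (c XNOR a) NOR c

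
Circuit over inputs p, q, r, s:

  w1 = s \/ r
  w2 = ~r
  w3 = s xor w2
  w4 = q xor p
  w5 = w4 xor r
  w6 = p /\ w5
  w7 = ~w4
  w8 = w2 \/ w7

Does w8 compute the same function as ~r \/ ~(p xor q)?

Yes

w2 = ~r
w4 = q xor p
w7 = ~w4 = ~(q xor p)
w8 = w2 \/ w7 = ~r \/ ~(q xor p)
At p=0, q=1, r=1, s=0: circuit gives 0, formula gives 0.
At p=0, q=0, r=0, s=0: circuit gives 1, formula gives 1.
Agrees on all 16 inputs.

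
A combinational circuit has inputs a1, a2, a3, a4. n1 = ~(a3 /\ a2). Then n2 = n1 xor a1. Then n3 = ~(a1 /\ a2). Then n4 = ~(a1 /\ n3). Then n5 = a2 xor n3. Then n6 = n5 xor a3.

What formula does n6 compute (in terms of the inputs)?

(a2 xor (~(a1 /\ a2))) xor a3

n3 = ~(a1 /\ a2)
n5 = a2 xor n3 = a2 xor (~(a1 /\ a2))
n6 = n5 xor a3 = (a2 xor (~(a1 /\ a2))) xor a3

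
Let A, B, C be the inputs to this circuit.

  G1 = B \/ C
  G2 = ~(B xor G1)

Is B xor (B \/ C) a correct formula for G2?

No

G1 = B \/ C
G2 = ~(B xor G1) = ~(B xor (B \/ C))
At A=0, B=0, C=0: circuit gives 1, formula gives 0.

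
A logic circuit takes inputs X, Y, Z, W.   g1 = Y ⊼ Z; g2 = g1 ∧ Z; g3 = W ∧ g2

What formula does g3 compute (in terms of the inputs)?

g1 = Y ⊼ Z
g2 = g1 ∧ Z = (Y ⊼ Z) ∧ Z
g3 = W ∧ g2 = W ∧ ((Y ⊼ Z) ∧ Z)

W ∧ ((Y ⊼ Z) ∧ Z)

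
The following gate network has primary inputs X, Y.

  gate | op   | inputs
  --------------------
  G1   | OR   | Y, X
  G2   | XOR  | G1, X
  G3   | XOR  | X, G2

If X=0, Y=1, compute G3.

G1 = 1 OR 0 = 1
G2 = 1 XOR 0 = 1
G3 = 0 XOR 1 = 1

1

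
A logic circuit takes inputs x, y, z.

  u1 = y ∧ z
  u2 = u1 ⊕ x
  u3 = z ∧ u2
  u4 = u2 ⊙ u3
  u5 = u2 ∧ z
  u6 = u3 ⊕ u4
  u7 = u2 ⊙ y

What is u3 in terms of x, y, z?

z ∧ ((y ∧ z) ⊕ x)

u1 = y ∧ z
u2 = u1 ⊕ x = (y ∧ z) ⊕ x
u3 = z ∧ u2 = z ∧ ((y ∧ z) ⊕ x)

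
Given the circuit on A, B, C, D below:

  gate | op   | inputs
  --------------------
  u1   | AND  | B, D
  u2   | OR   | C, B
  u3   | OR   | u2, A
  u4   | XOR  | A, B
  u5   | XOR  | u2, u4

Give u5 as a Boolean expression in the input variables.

(C OR B) XOR (A XOR B)

u2 = C OR B
u4 = A XOR B
u5 = u2 XOR u4 = (C OR B) XOR (A XOR B)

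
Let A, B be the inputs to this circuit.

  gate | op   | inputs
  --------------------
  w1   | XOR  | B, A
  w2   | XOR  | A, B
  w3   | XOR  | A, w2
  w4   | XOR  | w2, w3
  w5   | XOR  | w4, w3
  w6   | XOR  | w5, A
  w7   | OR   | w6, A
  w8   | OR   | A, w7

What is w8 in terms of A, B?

w2 = A XOR B
w3 = A XOR w2 = A XOR (A XOR B)
w4 = w2 XOR w3 = (A XOR B) XOR (A XOR (A XOR B))
w5 = w4 XOR w3 = ((A XOR B) XOR (A XOR (A XOR B))) XOR (A XOR (A XOR B))
w6 = w5 XOR A = (((A XOR B) XOR (A XOR (A XOR B))) XOR (A XOR (A XOR B))) XOR A
w7 = w6 OR A = ((((A XOR B) XOR (A XOR (A XOR B))) XOR (A XOR (A XOR B))) XOR A) OR A
w8 = A OR w7 = A OR (((((A XOR B) XOR (A XOR (A XOR B))) XOR (A XOR (A XOR B))) XOR A) OR A)

A OR (((((A XOR B) XOR (A XOR (A XOR B))) XOR (A XOR (A XOR B))) XOR A) OR A)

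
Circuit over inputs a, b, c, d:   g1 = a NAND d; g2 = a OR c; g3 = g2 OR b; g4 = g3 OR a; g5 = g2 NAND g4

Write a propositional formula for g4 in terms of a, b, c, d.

g2 = a OR c
g3 = g2 OR b = (a OR c) OR b
g4 = g3 OR a = ((a OR c) OR b) OR a

((a OR c) OR b) OR a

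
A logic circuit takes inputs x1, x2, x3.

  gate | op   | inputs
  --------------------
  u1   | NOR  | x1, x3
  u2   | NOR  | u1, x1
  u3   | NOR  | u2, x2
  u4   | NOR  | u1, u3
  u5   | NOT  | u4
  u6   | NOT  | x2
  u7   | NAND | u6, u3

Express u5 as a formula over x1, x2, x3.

u1 = x1 NOR x3
u2 = u1 NOR x1 = (x1 NOR x3) NOR x1
u3 = u2 NOR x2 = ((x1 NOR x3) NOR x1) NOR x2
u4 = u1 NOR u3 = (x1 NOR x3) NOR (((x1 NOR x3) NOR x1) NOR x2)
u5 = NOT u4 = NOT ((x1 NOR x3) NOR (((x1 NOR x3) NOR x1) NOR x2))

NOT ((x1 NOR x3) NOR (((x1 NOR x3) NOR x1) NOR x2))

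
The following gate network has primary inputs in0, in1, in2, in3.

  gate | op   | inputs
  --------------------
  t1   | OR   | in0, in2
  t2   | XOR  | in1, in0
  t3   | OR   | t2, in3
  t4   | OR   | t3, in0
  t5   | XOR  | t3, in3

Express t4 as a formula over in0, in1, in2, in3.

t2 = in1 XOR in0
t3 = t2 OR in3 = (in1 XOR in0) OR in3
t4 = t3 OR in0 = ((in1 XOR in0) OR in3) OR in0

((in1 XOR in0) OR in3) OR in0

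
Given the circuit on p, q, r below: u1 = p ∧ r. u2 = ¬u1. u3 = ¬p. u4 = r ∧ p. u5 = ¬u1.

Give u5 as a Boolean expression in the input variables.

¬(p ∧ r)

u1 = p ∧ r
u5 = ¬u1 = ¬(p ∧ r)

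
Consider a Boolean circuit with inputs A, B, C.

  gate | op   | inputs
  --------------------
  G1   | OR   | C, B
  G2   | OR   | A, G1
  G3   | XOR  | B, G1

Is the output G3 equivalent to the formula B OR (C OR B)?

No

G1 = C OR B
G3 = B XOR G1 = B XOR (C OR B)
At A=0, B=1, C=0: circuit gives 0, formula gives 1.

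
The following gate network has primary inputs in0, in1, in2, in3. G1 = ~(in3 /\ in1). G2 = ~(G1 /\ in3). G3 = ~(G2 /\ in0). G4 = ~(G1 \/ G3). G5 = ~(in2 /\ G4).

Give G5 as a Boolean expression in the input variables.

G1 = ~(in3 /\ in1)
G2 = ~(G1 /\ in3) = ~((~(in3 /\ in1)) /\ in3)
G3 = ~(G2 /\ in0) = ~((~((~(in3 /\ in1)) /\ in3)) /\ in0)
G4 = ~(G1 \/ G3) = ~((~(in3 /\ in1)) \/ (~((~((~(in3 /\ in1)) /\ in3)) /\ in0)))
G5 = ~(in2 /\ G4) = ~(in2 /\ (~((~(in3 /\ in1)) \/ (~((~((~(in3 /\ in1)) /\ in3)) /\ in0)))))

~(in2 /\ (~((~(in3 /\ in1)) \/ (~((~((~(in3 /\ in1)) /\ in3)) /\ in0)))))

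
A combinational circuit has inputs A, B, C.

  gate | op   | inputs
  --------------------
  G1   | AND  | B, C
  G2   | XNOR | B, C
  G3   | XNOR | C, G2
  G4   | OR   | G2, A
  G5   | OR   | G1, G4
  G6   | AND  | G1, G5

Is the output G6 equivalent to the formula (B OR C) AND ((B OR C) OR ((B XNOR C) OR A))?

G1 = B AND C
G2 = B XNOR C
G4 = G2 OR A = (B XNOR C) OR A
G5 = G1 OR G4 = (B AND C) OR ((B XNOR C) OR A)
G6 = G1 AND G5 = (B AND C) AND ((B AND C) OR ((B XNOR C) OR A))
At A=0, B=0, C=1: circuit gives 0, formula gives 1.

No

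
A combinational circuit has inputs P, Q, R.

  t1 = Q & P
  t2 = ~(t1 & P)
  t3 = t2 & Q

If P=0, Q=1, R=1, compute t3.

1

t1 = 1 & 0 = 0
t2 = ~(0 & 0) = 1
t3 = 1 & 1 = 1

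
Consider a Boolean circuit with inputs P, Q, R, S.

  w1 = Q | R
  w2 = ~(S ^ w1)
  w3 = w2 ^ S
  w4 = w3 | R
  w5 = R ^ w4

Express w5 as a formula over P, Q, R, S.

w1 = Q | R
w2 = ~(S ^ w1) = ~(S ^ (Q | R))
w3 = w2 ^ S = (~(S ^ (Q | R))) ^ S
w4 = w3 | R = ((~(S ^ (Q | R))) ^ S) | R
w5 = R ^ w4 = R ^ (((~(S ^ (Q | R))) ^ S) | R)

R ^ (((~(S ^ (Q | R))) ^ S) | R)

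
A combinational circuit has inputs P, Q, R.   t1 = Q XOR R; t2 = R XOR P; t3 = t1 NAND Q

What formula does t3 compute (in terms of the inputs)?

t1 = Q XOR R
t3 = t1 NAND Q = (Q XOR R) NAND Q

(Q XOR R) NAND Q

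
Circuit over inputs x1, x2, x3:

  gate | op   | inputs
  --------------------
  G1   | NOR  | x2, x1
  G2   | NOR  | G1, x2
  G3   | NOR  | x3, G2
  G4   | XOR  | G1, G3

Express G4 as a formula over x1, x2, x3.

G1 = x2 NOR x1
G2 = G1 NOR x2 = (x2 NOR x1) NOR x2
G3 = x3 NOR G2 = x3 NOR ((x2 NOR x1) NOR x2)
G4 = G1 XOR G3 = (x2 NOR x1) XOR (x3 NOR ((x2 NOR x1) NOR x2))

(x2 NOR x1) XOR (x3 NOR ((x2 NOR x1) NOR x2))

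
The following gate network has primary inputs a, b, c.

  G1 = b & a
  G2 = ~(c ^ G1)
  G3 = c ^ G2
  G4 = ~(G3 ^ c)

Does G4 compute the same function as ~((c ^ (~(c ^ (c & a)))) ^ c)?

No

G1 = b & a
G2 = ~(c ^ G1) = ~(c ^ (b & a))
G3 = c ^ G2 = c ^ (~(c ^ (b & a)))
G4 = ~(G3 ^ c) = ~((c ^ (~(c ^ (b & a)))) ^ c)
At a=1, b=0, c=1: circuit gives 1, formula gives 0.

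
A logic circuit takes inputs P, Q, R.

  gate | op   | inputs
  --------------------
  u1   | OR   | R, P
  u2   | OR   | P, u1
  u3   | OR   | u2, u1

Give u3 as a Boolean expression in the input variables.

u1 = R OR P
u2 = P OR u1 = P OR (R OR P)
u3 = u2 OR u1 = (P OR (R OR P)) OR (R OR P)

(P OR (R OR P)) OR (R OR P)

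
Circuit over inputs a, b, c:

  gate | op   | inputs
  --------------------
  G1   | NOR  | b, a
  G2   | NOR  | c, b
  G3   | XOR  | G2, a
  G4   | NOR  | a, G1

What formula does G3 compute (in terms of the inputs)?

G2 = c NOR b
G3 = G2 XOR a = (c NOR b) XOR a

(c NOR b) XOR a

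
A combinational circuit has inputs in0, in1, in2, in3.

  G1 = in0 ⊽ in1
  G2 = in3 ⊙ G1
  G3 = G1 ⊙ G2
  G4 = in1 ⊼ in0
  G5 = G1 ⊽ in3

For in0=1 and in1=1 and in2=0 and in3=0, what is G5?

G1 = 1 ⊽ 1 = 0
G5 = 0 ⊽ 0 = 1

1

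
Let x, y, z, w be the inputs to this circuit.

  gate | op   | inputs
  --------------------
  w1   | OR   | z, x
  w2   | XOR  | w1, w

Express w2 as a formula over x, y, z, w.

(z OR x) XOR w

w1 = z OR x
w2 = w1 XOR w = (z OR x) XOR w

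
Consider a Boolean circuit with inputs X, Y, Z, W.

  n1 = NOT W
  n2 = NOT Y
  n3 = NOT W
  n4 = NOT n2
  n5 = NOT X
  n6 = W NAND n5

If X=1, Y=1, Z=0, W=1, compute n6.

1

n5 = NOT 1 = 0
n6 = 1 NAND 0 = 1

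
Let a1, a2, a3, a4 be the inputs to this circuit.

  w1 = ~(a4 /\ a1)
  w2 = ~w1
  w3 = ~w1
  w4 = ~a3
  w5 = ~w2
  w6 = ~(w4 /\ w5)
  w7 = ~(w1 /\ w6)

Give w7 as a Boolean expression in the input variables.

w1 = ~(a4 /\ a1)
w2 = ~w1 = ~(~(a4 /\ a1))
w4 = ~a3
w5 = ~w2 = ~~(~(a4 /\ a1))
w6 = ~(w4 /\ w5) = ~(~a3 /\ ~~(~(a4 /\ a1)))
w7 = ~(w1 /\ w6) = ~((~(a4 /\ a1)) /\ (~(~a3 /\ ~~(~(a4 /\ a1)))))

~((~(a4 /\ a1)) /\ (~(~a3 /\ ~~(~(a4 /\ a1)))))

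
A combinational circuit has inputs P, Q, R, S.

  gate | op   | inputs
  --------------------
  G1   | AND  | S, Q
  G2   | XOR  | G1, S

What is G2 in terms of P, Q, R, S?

(S AND Q) XOR S

G1 = S AND Q
G2 = G1 XOR S = (S AND Q) XOR S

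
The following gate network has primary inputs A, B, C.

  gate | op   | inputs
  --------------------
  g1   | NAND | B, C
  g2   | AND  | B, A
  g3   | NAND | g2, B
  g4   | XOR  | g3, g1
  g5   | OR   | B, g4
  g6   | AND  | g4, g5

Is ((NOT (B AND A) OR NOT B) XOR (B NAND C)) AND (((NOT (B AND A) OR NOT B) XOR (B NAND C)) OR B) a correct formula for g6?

g1 = B NAND C
g2 = B AND A
g3 = g2 NAND B = (B AND A) NAND B
g4 = g3 XOR g1 = ((B AND A) NAND B) XOR (B NAND C)
g5 = B OR g4 = B OR (((B AND A) NAND B) XOR (B NAND C))
g6 = g4 AND g5 = (((B AND A) NAND B) XOR (B NAND C)) AND (B OR (((B AND A) NAND B) XOR (B NAND C)))
At A=0, B=0, C=0: circuit gives 0, formula gives 0.
At A=0, B=1, C=1: circuit gives 1, formula gives 1.
Agrees on all 8 inputs.

Yes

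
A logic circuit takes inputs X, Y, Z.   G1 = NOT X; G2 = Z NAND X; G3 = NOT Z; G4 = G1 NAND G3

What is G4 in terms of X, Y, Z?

G1 = NOT X
G3 = NOT Z
G4 = G1 NAND G3 = NOT X NAND NOT Z

NOT X NAND NOT Z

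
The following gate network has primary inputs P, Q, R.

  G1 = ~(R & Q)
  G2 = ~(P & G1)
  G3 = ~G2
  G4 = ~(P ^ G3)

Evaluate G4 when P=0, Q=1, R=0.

G1 = ~(0 & 1) = 1
G2 = ~(0 & 1) = 1
G3 = ~1 = 0
G4 = ~(0 ^ 0) = 1

1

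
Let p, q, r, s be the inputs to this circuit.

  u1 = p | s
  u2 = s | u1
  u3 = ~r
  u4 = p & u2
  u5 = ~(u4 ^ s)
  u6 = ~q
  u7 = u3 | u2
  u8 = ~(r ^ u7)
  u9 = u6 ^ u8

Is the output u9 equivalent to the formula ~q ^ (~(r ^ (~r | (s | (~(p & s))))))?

u1 = p | s
u2 = s | u1 = s | (p | s)
u3 = ~r
u6 = ~q
u7 = u3 | u2 = ~r | (s | (p | s))
u8 = ~(r ^ u7) = ~(r ^ (~r | (s | (p | s))))
u9 = u6 ^ u8 = ~q ^ (~(r ^ (~r | (s | (p | s)))))
At p=0, q=0, r=1, s=0: circuit gives 1, formula gives 0.

No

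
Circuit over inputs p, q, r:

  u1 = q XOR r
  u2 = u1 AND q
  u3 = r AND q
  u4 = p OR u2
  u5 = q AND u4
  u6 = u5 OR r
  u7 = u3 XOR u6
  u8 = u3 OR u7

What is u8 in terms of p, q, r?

(r AND q) OR ((r AND q) XOR ((q AND (p OR ((q XOR r) AND q))) OR r))

u1 = q XOR r
u2 = u1 AND q = (q XOR r) AND q
u3 = r AND q
u4 = p OR u2 = p OR ((q XOR r) AND q)
u5 = q AND u4 = q AND (p OR ((q XOR r) AND q))
u6 = u5 OR r = (q AND (p OR ((q XOR r) AND q))) OR r
u7 = u3 XOR u6 = (r AND q) XOR ((q AND (p OR ((q XOR r) AND q))) OR r)
u8 = u3 OR u7 = (r AND q) OR ((r AND q) XOR ((q AND (p OR ((q XOR r) AND q))) OR r))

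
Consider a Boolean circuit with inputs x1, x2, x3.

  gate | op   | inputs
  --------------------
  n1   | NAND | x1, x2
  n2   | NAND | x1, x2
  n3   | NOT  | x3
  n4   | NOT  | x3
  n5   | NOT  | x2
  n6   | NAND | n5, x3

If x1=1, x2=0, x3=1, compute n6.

0

n5 = NOT 0 = 1
n6 = 1 NAND 1 = 0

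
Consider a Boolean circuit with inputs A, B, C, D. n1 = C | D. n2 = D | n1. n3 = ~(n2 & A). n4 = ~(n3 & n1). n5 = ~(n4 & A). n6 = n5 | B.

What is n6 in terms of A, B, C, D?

n1 = C | D
n2 = D | n1 = D | (C | D)
n3 = ~(n2 & A) = ~((D | (C | D)) & A)
n4 = ~(n3 & n1) = ~((~((D | (C | D)) & A)) & (C | D))
n5 = ~(n4 & A) = ~((~((~((D | (C | D)) & A)) & (C | D))) & A)
n6 = n5 | B = (~((~((~((D | (C | D)) & A)) & (C | D))) & A)) | B

(~((~((~((D | (C | D)) & A)) & (C | D))) & A)) | B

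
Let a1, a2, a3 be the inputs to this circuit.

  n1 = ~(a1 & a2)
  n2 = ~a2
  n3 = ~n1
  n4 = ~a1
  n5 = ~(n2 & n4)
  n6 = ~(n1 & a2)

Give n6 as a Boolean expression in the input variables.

~((~(a1 & a2)) & a2)

n1 = ~(a1 & a2)
n6 = ~(n1 & a2) = ~((~(a1 & a2)) & a2)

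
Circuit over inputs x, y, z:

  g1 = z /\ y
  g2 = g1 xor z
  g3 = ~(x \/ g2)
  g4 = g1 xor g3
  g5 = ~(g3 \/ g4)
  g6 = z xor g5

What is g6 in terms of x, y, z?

g1 = z /\ y
g2 = g1 xor z = (z /\ y) xor z
g3 = ~(x \/ g2) = ~(x \/ ((z /\ y) xor z))
g4 = g1 xor g3 = (z /\ y) xor (~(x \/ ((z /\ y) xor z)))
g5 = ~(g3 \/ g4) = ~((~(x \/ ((z /\ y) xor z))) \/ ((z /\ y) xor (~(x \/ ((z /\ y) xor z)))))
g6 = z xor g5 = z xor (~((~(x \/ ((z /\ y) xor z))) \/ ((z /\ y) xor (~(x \/ ((z /\ y) xor z))))))

z xor (~((~(x \/ ((z /\ y) xor z))) \/ ((z /\ y) xor (~(x \/ ((z /\ y) xor z))))))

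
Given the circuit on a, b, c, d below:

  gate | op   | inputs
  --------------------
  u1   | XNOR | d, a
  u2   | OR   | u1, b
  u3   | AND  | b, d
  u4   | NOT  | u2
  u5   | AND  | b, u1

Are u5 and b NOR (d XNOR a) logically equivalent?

No

u1 = d XNOR a
u5 = b AND u1 = b AND (d XNOR a)
At a=0, b=0, c=0, d=1: circuit gives 0, formula gives 1.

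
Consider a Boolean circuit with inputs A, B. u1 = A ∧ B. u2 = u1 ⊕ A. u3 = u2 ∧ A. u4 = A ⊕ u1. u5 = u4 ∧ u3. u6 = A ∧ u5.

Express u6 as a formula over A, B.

u1 = A ∧ B
u2 = u1 ⊕ A = (A ∧ B) ⊕ A
u3 = u2 ∧ A = ((A ∧ B) ⊕ A) ∧ A
u4 = A ⊕ u1 = A ⊕ (A ∧ B)
u5 = u4 ∧ u3 = (A ⊕ (A ∧ B)) ∧ (((A ∧ B) ⊕ A) ∧ A)
u6 = A ∧ u5 = A ∧ ((A ⊕ (A ∧ B)) ∧ (((A ∧ B) ⊕ A) ∧ A))

A ∧ ((A ⊕ (A ∧ B)) ∧ (((A ∧ B) ⊕ A) ∧ A))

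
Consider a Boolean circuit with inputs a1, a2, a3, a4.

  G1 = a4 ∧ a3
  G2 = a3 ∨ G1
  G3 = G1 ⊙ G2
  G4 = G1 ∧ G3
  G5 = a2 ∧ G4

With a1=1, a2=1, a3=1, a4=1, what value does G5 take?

1

G1 = 1 ∧ 1 = 1
G2 = 1 ∨ 1 = 1
G3 = 1 ⊙ 1 = 1
G4 = 1 ∧ 1 = 1
G5 = 1 ∧ 1 = 1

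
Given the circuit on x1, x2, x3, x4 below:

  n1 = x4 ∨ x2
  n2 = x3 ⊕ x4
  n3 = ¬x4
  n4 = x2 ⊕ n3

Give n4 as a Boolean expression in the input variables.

n3 = ¬x4
n4 = x2 ⊕ n3 = x2 ⊕ ¬x4

x2 ⊕ ¬x4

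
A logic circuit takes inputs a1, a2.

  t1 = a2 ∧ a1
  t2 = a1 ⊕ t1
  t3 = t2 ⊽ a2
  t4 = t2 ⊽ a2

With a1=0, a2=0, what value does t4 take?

1

t1 = 0 ∧ 0 = 0
t2 = 0 ⊕ 0 = 0
t4 = 0 ⊽ 0 = 1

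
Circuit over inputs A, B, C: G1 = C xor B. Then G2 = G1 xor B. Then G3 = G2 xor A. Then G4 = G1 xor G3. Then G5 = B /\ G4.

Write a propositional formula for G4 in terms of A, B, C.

G1 = C xor B
G2 = G1 xor B = (C xor B) xor B
G3 = G2 xor A = ((C xor B) xor B) xor A
G4 = G1 xor G3 = (C xor B) xor (((C xor B) xor B) xor A)

(C xor B) xor (((C xor B) xor B) xor A)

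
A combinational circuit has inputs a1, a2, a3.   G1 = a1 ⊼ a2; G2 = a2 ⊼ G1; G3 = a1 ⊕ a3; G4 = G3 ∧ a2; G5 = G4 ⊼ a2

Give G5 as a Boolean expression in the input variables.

G3 = a1 ⊕ a3
G4 = G3 ∧ a2 = (a1 ⊕ a3) ∧ a2
G5 = G4 ⊼ a2 = ((a1 ⊕ a3) ∧ a2) ⊼ a2

((a1 ⊕ a3) ∧ a2) ⊼ a2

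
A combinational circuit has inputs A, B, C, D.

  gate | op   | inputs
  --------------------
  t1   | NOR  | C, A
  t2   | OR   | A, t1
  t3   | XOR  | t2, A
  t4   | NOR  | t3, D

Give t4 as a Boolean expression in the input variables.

((A OR (C NOR A)) XOR A) NOR D

t1 = C NOR A
t2 = A OR t1 = A OR (C NOR A)
t3 = t2 XOR A = (A OR (C NOR A)) XOR A
t4 = t3 NOR D = ((A OR (C NOR A)) XOR A) NOR D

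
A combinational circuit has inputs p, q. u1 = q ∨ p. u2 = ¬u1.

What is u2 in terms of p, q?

¬(q ∨ p)

u1 = q ∨ p
u2 = ¬u1 = ¬(q ∨ p)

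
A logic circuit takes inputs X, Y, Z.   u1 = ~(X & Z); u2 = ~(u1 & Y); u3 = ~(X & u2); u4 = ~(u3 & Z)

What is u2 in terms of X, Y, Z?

~((~(X & Z)) & Y)

u1 = ~(X & Z)
u2 = ~(u1 & Y) = ~((~(X & Z)) & Y)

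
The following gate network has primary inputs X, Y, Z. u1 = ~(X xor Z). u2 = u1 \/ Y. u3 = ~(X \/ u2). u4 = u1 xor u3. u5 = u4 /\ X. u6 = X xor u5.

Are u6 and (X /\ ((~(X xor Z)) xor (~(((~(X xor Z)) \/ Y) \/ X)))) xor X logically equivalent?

u1 = ~(X xor Z)
u2 = u1 \/ Y = (~(X xor Z)) \/ Y
u3 = ~(X \/ u2) = ~(X \/ ((~(X xor Z)) \/ Y))
u4 = u1 xor u3 = (~(X xor Z)) xor (~(X \/ ((~(X xor Z)) \/ Y)))
u5 = u4 /\ X = ((~(X xor Z)) xor (~(X \/ ((~(X xor Z)) \/ Y)))) /\ X
u6 = X xor u5 = X xor (((~(X xor Z)) xor (~(X \/ ((~(X xor Z)) \/ Y)))) /\ X)
At X=0, Y=0, Z=0: circuit gives 0, formula gives 0.
At X=1, Y=0, Z=0: circuit gives 1, formula gives 1.
Agrees on all 8 inputs.

Yes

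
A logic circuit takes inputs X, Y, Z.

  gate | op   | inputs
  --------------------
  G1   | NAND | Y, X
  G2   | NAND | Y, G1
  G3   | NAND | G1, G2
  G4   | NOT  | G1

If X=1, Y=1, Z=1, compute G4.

1

G1 = 1 NAND 1 = 0
G4 = NOT 0 = 1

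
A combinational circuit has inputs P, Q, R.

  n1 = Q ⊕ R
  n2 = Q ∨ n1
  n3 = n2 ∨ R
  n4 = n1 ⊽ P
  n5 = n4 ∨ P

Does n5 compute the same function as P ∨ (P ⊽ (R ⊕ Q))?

Yes

n1 = Q ⊕ R
n4 = n1 ⊽ P = (Q ⊕ R) ⊽ P
n5 = n4 ∨ P = ((Q ⊕ R) ⊽ P) ∨ P
At P=0, Q=0, R=1: circuit gives 0, formula gives 0.
At P=0, Q=0, R=0: circuit gives 1, formula gives 1.
Agrees on all 8 inputs.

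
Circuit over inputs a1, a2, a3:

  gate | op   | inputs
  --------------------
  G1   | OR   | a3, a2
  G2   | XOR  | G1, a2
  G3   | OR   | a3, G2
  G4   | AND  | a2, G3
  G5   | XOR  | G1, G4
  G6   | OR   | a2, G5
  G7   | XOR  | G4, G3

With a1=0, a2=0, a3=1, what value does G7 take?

G1 = 1 OR 0 = 1
G2 = 1 XOR 0 = 1
G3 = 1 OR 1 = 1
G4 = 0 AND 1 = 0
G7 = 0 XOR 1 = 1

1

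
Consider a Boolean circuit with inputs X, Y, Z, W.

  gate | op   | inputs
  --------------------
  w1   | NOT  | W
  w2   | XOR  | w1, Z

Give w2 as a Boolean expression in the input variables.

NOT W XOR Z

w1 = NOT W
w2 = w1 XOR Z = NOT W XOR Z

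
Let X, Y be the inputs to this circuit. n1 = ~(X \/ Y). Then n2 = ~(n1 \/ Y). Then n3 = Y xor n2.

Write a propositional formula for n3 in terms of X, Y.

Y xor (~((~(X \/ Y)) \/ Y))

n1 = ~(X \/ Y)
n2 = ~(n1 \/ Y) = ~((~(X \/ Y)) \/ Y)
n3 = Y xor n2 = Y xor (~((~(X \/ Y)) \/ Y))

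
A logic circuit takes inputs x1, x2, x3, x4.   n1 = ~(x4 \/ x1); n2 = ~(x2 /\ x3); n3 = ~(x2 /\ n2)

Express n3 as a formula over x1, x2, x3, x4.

~(x2 /\ (~(x2 /\ x3)))

n2 = ~(x2 /\ x3)
n3 = ~(x2 /\ n2) = ~(x2 /\ (~(x2 /\ x3)))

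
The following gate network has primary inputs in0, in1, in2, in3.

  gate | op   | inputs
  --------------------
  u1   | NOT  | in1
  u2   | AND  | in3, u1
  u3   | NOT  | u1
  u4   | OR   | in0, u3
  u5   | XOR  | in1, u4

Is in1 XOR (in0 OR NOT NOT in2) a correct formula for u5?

u1 = NOT in1
u3 = NOT u1 = NOT NOT in1
u4 = in0 OR u3 = in0 OR NOT NOT in1
u5 = in1 XOR u4 = in1 XOR (in0 OR NOT NOT in1)
At in0=0, in1=0, in2=1, in3=0: circuit gives 0, formula gives 1.

No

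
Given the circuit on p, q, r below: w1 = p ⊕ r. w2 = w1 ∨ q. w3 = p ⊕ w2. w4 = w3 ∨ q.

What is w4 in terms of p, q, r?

w1 = p ⊕ r
w2 = w1 ∨ q = (p ⊕ r) ∨ q
w3 = p ⊕ w2 = p ⊕ ((p ⊕ r) ∨ q)
w4 = w3 ∨ q = (p ⊕ ((p ⊕ r) ∨ q)) ∨ q

(p ⊕ ((p ⊕ r) ∨ q)) ∨ q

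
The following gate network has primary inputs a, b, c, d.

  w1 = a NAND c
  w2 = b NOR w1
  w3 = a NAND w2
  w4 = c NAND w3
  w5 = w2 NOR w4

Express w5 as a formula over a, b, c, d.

(b NOR (a NAND c)) NOR (c NAND (a NAND (b NOR (a NAND c))))

w1 = a NAND c
w2 = b NOR w1 = b NOR (a NAND c)
w3 = a NAND w2 = a NAND (b NOR (a NAND c))
w4 = c NAND w3 = c NAND (a NAND (b NOR (a NAND c)))
w5 = w2 NOR w4 = (b NOR (a NAND c)) NOR (c NAND (a NAND (b NOR (a NAND c))))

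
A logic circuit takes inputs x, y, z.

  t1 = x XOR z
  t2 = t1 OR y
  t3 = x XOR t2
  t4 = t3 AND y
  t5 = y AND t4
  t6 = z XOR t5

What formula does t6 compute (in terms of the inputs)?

z XOR (y AND ((x XOR ((x XOR z) OR y)) AND y))

t1 = x XOR z
t2 = t1 OR y = (x XOR z) OR y
t3 = x XOR t2 = x XOR ((x XOR z) OR y)
t4 = t3 AND y = (x XOR ((x XOR z) OR y)) AND y
t5 = y AND t4 = y AND ((x XOR ((x XOR z) OR y)) AND y)
t6 = z XOR t5 = z XOR (y AND ((x XOR ((x XOR z) OR y)) AND y))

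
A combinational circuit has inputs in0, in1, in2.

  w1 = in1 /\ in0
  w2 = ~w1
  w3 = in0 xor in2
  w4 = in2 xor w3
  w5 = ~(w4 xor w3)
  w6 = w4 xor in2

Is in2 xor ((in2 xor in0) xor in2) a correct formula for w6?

w3 = in0 xor in2
w4 = in2 xor w3 = in2 xor (in0 xor in2)
w6 = w4 xor in2 = (in2 xor (in0 xor in2)) xor in2
At in0=0, in1=0, in2=0: circuit gives 0, formula gives 0.
At in0=0, in1=0, in2=1: circuit gives 1, formula gives 1.
Agrees on all 8 inputs.

Yes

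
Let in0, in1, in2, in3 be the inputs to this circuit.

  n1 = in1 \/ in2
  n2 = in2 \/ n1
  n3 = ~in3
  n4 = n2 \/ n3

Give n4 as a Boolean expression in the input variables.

(in2 \/ (in1 \/ in2)) \/ ~in3

n1 = in1 \/ in2
n2 = in2 \/ n1 = in2 \/ (in1 \/ in2)
n3 = ~in3
n4 = n2 \/ n3 = (in2 \/ (in1 \/ in2)) \/ ~in3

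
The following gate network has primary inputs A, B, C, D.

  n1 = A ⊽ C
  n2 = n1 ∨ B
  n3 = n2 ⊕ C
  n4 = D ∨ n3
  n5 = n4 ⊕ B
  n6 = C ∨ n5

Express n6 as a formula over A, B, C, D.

C ∨ ((D ∨ (((A ⊽ C) ∨ B) ⊕ C)) ⊕ B)

n1 = A ⊽ C
n2 = n1 ∨ B = (A ⊽ C) ∨ B
n3 = n2 ⊕ C = ((A ⊽ C) ∨ B) ⊕ C
n4 = D ∨ n3 = D ∨ (((A ⊽ C) ∨ B) ⊕ C)
n5 = n4 ⊕ B = (D ∨ (((A ⊽ C) ∨ B) ⊕ C)) ⊕ B
n6 = C ∨ n5 = C ∨ ((D ∨ (((A ⊽ C) ∨ B) ⊕ C)) ⊕ B)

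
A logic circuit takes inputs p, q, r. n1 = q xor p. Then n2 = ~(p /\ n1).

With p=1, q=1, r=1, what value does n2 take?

1

n1 = 1 xor 1 = 0
n2 = ~(1 /\ 0) = 1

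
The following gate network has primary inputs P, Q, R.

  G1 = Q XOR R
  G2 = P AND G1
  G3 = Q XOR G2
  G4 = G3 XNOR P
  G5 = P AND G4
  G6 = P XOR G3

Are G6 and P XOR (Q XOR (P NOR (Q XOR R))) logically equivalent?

G1 = Q XOR R
G2 = P AND G1 = P AND (Q XOR R)
G3 = Q XOR G2 = Q XOR (P AND (Q XOR R))
G6 = P XOR G3 = P XOR (Q XOR (P AND (Q XOR R)))
At P=0, Q=0, R=0: circuit gives 0, formula gives 1.

No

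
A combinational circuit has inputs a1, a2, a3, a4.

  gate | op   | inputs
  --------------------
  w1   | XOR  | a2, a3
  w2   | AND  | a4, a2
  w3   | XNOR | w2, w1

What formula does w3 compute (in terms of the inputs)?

w1 = a2 XOR a3
w2 = a4 AND a2
w3 = w2 XNOR w1 = (a4 AND a2) XNOR (a2 XOR a3)

(a4 AND a2) XNOR (a2 XOR a3)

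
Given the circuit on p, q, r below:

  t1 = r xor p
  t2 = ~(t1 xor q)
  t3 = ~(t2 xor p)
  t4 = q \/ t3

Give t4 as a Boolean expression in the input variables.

t1 = r xor p
t2 = ~(t1 xor q) = ~((r xor p) xor q)
t3 = ~(t2 xor p) = ~((~((r xor p) xor q)) xor p)
t4 = q \/ t3 = q \/ (~((~((r xor p) xor q)) xor p))

q \/ (~((~((r xor p) xor q)) xor p))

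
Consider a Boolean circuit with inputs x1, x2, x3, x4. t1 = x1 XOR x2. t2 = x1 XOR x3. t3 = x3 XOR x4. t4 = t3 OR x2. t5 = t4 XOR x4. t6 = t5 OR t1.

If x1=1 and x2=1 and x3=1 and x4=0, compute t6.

1

t1 = 1 XOR 1 = 0
t3 = 1 XOR 0 = 1
t4 = 1 OR 1 = 1
t5 = 1 XOR 0 = 1
t6 = 1 OR 0 = 1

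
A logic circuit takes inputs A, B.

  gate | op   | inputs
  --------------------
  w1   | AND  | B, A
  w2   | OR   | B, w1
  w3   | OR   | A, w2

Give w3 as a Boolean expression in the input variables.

A OR (B OR (B AND A))

w1 = B AND A
w2 = B OR w1 = B OR (B AND A)
w3 = A OR w2 = A OR (B OR (B AND A))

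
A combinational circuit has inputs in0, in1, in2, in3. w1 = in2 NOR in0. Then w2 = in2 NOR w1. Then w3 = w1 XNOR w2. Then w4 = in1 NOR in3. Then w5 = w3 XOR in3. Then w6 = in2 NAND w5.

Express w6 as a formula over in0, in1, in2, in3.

in2 NAND (((in2 NOR in0) XNOR (in2 NOR (in2 NOR in0))) XOR in3)

w1 = in2 NOR in0
w2 = in2 NOR w1 = in2 NOR (in2 NOR in0)
w3 = w1 XNOR w2 = (in2 NOR in0) XNOR (in2 NOR (in2 NOR in0))
w5 = w3 XOR in3 = ((in2 NOR in0) XNOR (in2 NOR (in2 NOR in0))) XOR in3
w6 = in2 NAND w5 = in2 NAND (((in2 NOR in0) XNOR (in2 NOR (in2 NOR in0))) XOR in3)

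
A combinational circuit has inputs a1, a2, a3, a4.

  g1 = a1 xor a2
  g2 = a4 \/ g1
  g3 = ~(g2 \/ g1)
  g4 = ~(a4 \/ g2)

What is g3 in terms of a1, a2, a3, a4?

~((a4 \/ (a1 xor a2)) \/ (a1 xor a2))

g1 = a1 xor a2
g2 = a4 \/ g1 = a4 \/ (a1 xor a2)
g3 = ~(g2 \/ g1) = ~((a4 \/ (a1 xor a2)) \/ (a1 xor a2))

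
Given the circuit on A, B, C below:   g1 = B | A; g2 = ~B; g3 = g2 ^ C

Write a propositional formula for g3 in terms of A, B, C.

g2 = ~B
g3 = g2 ^ C = ~B ^ C

~B ^ C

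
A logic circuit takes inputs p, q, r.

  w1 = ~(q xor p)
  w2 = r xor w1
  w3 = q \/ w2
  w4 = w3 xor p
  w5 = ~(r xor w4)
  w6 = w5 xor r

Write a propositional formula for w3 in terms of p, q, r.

w1 = ~(q xor p)
w2 = r xor w1 = r xor (~(q xor p))
w3 = q \/ w2 = q \/ (r xor (~(q xor p)))

q \/ (r xor (~(q xor p)))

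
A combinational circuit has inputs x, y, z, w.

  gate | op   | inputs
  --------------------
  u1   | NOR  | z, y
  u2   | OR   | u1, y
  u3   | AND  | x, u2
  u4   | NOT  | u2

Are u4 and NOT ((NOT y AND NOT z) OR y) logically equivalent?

Yes

u1 = z NOR y
u2 = u1 OR y = (z NOR y) OR y
u4 = NOT u2 = NOT ((z NOR y) OR y)
At x=0, y=0, z=0, w=0: circuit gives 0, formula gives 0.
At x=0, y=0, z=1, w=0: circuit gives 1, formula gives 1.
Agrees on all 16 inputs.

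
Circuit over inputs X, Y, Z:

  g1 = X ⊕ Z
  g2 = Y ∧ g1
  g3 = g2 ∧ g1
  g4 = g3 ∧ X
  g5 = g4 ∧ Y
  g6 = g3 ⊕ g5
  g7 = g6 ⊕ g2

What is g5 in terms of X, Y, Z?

g1 = X ⊕ Z
g2 = Y ∧ g1 = Y ∧ (X ⊕ Z)
g3 = g2 ∧ g1 = (Y ∧ (X ⊕ Z)) ∧ (X ⊕ Z)
g4 = g3 ∧ X = ((Y ∧ (X ⊕ Z)) ∧ (X ⊕ Z)) ∧ X
g5 = g4 ∧ Y = (((Y ∧ (X ⊕ Z)) ∧ (X ⊕ Z)) ∧ X) ∧ Y

(((Y ∧ (X ⊕ Z)) ∧ (X ⊕ Z)) ∧ X) ∧ Y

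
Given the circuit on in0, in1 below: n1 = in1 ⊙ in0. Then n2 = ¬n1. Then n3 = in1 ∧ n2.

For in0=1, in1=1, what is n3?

n1 = 1 ⊙ 1 = 1
n2 = ¬1 = 0
n3 = 1 ∧ 0 = 0

0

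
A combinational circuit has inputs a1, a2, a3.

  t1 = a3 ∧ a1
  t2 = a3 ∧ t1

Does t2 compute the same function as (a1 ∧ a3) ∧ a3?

t1 = a3 ∧ a1
t2 = a3 ∧ t1 = a3 ∧ (a3 ∧ a1)
At a1=0, a2=0, a3=0: circuit gives 0, formula gives 0.
At a1=1, a2=0, a3=1: circuit gives 1, formula gives 1.
Agrees on all 8 inputs.

Yes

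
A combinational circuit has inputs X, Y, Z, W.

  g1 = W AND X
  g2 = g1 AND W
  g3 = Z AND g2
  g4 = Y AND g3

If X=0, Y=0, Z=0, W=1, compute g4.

0

g1 = 1 AND 0 = 0
g2 = 0 AND 1 = 0
g3 = 0 AND 0 = 0
g4 = 0 AND 0 = 0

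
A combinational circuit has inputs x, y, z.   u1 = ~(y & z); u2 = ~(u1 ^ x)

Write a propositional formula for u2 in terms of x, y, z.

~((~(y & z)) ^ x)

u1 = ~(y & z)
u2 = ~(u1 ^ x) = ~((~(y & z)) ^ x)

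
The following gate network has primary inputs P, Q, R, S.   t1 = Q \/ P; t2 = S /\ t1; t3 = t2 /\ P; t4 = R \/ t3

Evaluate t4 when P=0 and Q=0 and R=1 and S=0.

1

t1 = 0 \/ 0 = 0
t2 = 0 /\ 0 = 0
t3 = 0 /\ 0 = 0
t4 = 1 \/ 0 = 1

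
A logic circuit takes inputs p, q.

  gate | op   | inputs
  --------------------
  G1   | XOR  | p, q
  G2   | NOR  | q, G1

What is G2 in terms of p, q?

G1 = p XOR q
G2 = q NOR G1 = q NOR (p XOR q)

q NOR (p XOR q)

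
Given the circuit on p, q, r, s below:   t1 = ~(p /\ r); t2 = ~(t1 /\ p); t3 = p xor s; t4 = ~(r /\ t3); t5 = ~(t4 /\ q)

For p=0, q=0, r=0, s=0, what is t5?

1

t3 = 0 xor 0 = 0
t4 = ~(0 /\ 0) = 1
t5 = ~(1 /\ 0) = 1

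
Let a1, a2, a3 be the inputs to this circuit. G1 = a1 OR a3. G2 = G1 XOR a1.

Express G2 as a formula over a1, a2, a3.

(a1 OR a3) XOR a1

G1 = a1 OR a3
G2 = G1 XOR a1 = (a1 OR a3) XOR a1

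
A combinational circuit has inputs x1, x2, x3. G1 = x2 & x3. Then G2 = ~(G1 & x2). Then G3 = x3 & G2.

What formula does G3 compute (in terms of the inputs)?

G1 = x2 & x3
G2 = ~(G1 & x2) = ~((x2 & x3) & x2)
G3 = x3 & G2 = x3 & (~((x2 & x3) & x2))

x3 & (~((x2 & x3) & x2))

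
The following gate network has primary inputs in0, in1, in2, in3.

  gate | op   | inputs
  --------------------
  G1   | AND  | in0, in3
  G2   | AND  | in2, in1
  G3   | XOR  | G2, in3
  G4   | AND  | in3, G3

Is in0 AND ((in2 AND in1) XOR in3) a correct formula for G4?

G2 = in2 AND in1
G3 = G2 XOR in3 = (in2 AND in1) XOR in3
G4 = in3 AND G3 = in3 AND ((in2 AND in1) XOR in3)
At in0=0, in1=0, in2=0, in3=1: circuit gives 1, formula gives 0.

No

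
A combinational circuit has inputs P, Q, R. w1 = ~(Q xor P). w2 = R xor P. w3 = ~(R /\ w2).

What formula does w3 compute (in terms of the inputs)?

w2 = R xor P
w3 = ~(R /\ w2) = ~(R /\ (R xor P))

~(R /\ (R xor P))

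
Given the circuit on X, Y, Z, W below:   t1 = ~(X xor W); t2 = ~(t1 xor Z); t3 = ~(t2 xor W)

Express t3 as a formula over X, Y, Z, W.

~((~((~(X xor W)) xor Z)) xor W)

t1 = ~(X xor W)
t2 = ~(t1 xor Z) = ~((~(X xor W)) xor Z)
t3 = ~(t2 xor W) = ~((~((~(X xor W)) xor Z)) xor W)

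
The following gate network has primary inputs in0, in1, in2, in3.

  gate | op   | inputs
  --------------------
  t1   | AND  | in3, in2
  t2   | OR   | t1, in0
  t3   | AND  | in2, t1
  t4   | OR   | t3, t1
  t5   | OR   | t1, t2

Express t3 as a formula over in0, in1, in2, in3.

t1 = in3 AND in2
t3 = in2 AND t1 = in2 AND (in3 AND in2)

in2 AND (in3 AND in2)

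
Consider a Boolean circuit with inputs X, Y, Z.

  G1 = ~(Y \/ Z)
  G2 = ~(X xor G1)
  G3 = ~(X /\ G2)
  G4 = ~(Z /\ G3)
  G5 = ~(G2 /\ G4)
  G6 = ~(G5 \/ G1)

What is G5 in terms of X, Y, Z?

~((~(X xor (~(Y \/ Z)))) /\ (~(Z /\ (~(X /\ (~(X xor (~(Y \/ Z)))))))))

G1 = ~(Y \/ Z)
G2 = ~(X xor G1) = ~(X xor (~(Y \/ Z)))
G3 = ~(X /\ G2) = ~(X /\ (~(X xor (~(Y \/ Z)))))
G4 = ~(Z /\ G3) = ~(Z /\ (~(X /\ (~(X xor (~(Y \/ Z)))))))
G5 = ~(G2 /\ G4) = ~((~(X xor (~(Y \/ Z)))) /\ (~(Z /\ (~(X /\ (~(X xor (~(Y \/ Z)))))))))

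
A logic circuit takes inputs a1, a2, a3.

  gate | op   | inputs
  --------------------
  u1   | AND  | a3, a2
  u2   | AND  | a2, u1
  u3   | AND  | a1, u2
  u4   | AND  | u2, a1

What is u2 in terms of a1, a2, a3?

a2 AND (a3 AND a2)

u1 = a3 AND a2
u2 = a2 AND u1 = a2 AND (a3 AND a2)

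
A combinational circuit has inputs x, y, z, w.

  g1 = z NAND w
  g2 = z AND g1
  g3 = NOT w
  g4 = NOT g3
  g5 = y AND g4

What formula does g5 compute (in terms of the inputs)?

g3 = NOT w
g4 = NOT g3 = NOT NOT w
g5 = y AND g4 = y AND NOT NOT w

y AND NOT NOT w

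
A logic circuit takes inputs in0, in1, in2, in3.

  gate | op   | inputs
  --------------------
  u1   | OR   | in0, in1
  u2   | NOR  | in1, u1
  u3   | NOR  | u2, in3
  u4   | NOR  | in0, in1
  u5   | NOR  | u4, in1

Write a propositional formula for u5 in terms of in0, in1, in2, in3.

u4 = in0 NOR in1
u5 = u4 NOR in1 = (in0 NOR in1) NOR in1

(in0 NOR in1) NOR in1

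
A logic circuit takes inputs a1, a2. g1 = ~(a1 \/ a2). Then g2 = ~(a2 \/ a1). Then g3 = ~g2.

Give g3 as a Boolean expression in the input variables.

g2 = ~(a2 \/ a1)
g3 = ~g2 = ~(~(a2 \/ a1))

~(~(a2 \/ a1))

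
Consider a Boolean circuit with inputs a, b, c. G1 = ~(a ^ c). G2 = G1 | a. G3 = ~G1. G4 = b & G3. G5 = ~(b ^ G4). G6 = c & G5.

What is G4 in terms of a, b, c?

G1 = ~(a ^ c)
G3 = ~G1 = ~(~(a ^ c))
G4 = b & G3 = b & ~(~(a ^ c))

b & ~(~(a ^ c))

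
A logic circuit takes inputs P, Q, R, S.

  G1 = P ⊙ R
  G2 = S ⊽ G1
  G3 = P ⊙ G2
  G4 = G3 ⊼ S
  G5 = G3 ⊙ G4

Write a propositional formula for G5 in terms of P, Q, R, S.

(P ⊙ (S ⊽ (P ⊙ R))) ⊙ ((P ⊙ (S ⊽ (P ⊙ R))) ⊼ S)

G1 = P ⊙ R
G2 = S ⊽ G1 = S ⊽ (P ⊙ R)
G3 = P ⊙ G2 = P ⊙ (S ⊽ (P ⊙ R))
G4 = G3 ⊼ S = (P ⊙ (S ⊽ (P ⊙ R))) ⊼ S
G5 = G3 ⊙ G4 = (P ⊙ (S ⊽ (P ⊙ R))) ⊙ ((P ⊙ (S ⊽ (P ⊙ R))) ⊼ S)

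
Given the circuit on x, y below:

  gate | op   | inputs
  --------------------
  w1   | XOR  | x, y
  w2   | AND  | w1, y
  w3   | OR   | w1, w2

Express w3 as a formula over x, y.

w1 = x XOR y
w2 = w1 AND y = (x XOR y) AND y
w3 = w1 OR w2 = (x XOR y) OR ((x XOR y) AND y)

(x XOR y) OR ((x XOR y) AND y)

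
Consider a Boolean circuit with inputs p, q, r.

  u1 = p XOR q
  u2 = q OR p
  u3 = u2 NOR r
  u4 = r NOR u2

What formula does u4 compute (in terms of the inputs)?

u2 = q OR p
u4 = r NOR u2 = r NOR (q OR p)

r NOR (q OR p)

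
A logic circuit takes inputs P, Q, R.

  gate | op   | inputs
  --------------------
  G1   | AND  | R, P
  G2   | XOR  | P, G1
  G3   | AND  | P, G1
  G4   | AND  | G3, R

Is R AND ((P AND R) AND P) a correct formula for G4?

Yes

G1 = R AND P
G3 = P AND G1 = P AND (R AND P)
G4 = G3 AND R = (P AND (R AND P)) AND R
At P=0, Q=0, R=0: circuit gives 0, formula gives 0.
At P=1, Q=0, R=1: circuit gives 1, formula gives 1.
Agrees on all 8 inputs.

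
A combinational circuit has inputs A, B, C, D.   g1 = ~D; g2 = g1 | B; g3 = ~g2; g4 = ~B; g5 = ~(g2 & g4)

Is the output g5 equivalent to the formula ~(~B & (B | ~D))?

g1 = ~D
g2 = g1 | B = ~D | B
g4 = ~B
g5 = ~(g2 & g4) = ~((~D | B) & ~B)
At A=0, B=0, C=0, D=0: circuit gives 0, formula gives 0.
At A=0, B=0, C=0, D=1: circuit gives 1, formula gives 1.
Agrees on all 16 inputs.

Yes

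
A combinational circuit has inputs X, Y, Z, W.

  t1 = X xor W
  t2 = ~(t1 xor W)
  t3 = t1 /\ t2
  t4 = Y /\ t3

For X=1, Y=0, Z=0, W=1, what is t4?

t1 = 1 xor 1 = 0
t2 = ~(0 xor 1) = 0
t3 = 0 /\ 0 = 0
t4 = 0 /\ 0 = 0

0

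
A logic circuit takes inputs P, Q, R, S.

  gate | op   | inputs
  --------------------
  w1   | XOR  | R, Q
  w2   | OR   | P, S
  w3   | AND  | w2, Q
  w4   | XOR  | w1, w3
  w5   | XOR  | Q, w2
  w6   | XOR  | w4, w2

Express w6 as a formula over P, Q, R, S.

((R XOR Q) XOR ((P OR S) AND Q)) XOR (P OR S)

w1 = R XOR Q
w2 = P OR S
w3 = w2 AND Q = (P OR S) AND Q
w4 = w1 XOR w3 = (R XOR Q) XOR ((P OR S) AND Q)
w6 = w4 XOR w2 = ((R XOR Q) XOR ((P OR S) AND Q)) XOR (P OR S)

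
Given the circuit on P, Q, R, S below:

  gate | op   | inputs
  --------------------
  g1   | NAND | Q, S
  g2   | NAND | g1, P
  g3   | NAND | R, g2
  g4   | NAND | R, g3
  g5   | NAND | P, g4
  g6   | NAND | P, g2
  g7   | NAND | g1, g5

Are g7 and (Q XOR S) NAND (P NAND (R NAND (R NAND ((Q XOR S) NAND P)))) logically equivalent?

No

g1 = Q NAND S
g2 = g1 NAND P = (Q NAND S) NAND P
g3 = R NAND g2 = R NAND ((Q NAND S) NAND P)
g4 = R NAND g3 = R NAND (R NAND ((Q NAND S) NAND P))
g5 = P NAND g4 = P NAND (R NAND (R NAND ((Q NAND S) NAND P)))
g7 = g1 NAND g5 = (Q NAND S) NAND (P NAND (R NAND (R NAND ((Q NAND S) NAND P))))
At P=0, Q=0, R=0, S=0: circuit gives 0, formula gives 1.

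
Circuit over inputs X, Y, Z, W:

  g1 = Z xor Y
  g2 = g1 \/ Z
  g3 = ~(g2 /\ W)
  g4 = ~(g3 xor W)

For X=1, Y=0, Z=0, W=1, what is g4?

1

g1 = 0 xor 0 = 0
g2 = 0 \/ 0 = 0
g3 = ~(0 /\ 1) = 1
g4 = ~(1 xor 1) = 1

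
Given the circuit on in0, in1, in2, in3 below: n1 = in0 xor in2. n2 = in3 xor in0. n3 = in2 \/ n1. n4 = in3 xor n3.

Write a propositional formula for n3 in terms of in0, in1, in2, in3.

n1 = in0 xor in2
n3 = in2 \/ n1 = in2 \/ (in0 xor in2)

in2 \/ (in0 xor in2)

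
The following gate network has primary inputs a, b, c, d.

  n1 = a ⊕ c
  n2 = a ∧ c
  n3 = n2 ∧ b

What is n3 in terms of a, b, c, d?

n2 = a ∧ c
n3 = n2 ∧ b = (a ∧ c) ∧ b

(a ∧ c) ∧ b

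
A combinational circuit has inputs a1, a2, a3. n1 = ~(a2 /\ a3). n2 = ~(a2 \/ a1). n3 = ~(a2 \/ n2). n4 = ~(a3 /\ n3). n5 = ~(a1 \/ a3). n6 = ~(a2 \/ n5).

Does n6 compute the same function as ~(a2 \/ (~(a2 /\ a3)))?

No

n5 = ~(a1 \/ a3)
n6 = ~(a2 \/ n5) = ~(a2 \/ (~(a1 \/ a3)))
At a1=0, a2=0, a3=1: circuit gives 1, formula gives 0.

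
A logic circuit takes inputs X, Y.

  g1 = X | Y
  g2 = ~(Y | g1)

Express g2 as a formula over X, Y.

g1 = X | Y
g2 = ~(Y | g1) = ~(Y | (X | Y))

~(Y | (X | Y))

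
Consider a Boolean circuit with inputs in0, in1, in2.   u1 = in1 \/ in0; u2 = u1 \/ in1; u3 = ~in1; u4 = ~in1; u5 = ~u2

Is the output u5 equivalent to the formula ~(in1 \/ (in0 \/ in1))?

u1 = in1 \/ in0
u2 = u1 \/ in1 = (in1 \/ in0) \/ in1
u5 = ~u2 = ~((in1 \/ in0) \/ in1)
At in0=0, in1=1, in2=0: circuit gives 0, formula gives 0.
At in0=0, in1=0, in2=0: circuit gives 1, formula gives 1.
Agrees on all 8 inputs.

Yes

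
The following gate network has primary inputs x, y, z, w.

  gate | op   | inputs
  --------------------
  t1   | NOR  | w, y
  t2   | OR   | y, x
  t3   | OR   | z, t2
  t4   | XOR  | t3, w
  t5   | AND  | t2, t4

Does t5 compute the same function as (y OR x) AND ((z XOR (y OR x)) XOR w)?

t2 = y OR x
t3 = z OR t2 = z OR (y OR x)
t4 = t3 XOR w = (z OR (y OR x)) XOR w
t5 = t2 AND t4 = (y OR x) AND ((z OR (y OR x)) XOR w)
At x=0, y=1, z=1, w=0: circuit gives 1, formula gives 0.

No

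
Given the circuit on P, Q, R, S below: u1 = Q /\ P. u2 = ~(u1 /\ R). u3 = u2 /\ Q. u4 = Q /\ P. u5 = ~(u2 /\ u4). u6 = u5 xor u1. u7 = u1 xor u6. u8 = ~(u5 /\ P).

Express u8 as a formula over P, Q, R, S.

~((~((~((Q /\ P) /\ R)) /\ (Q /\ P))) /\ P)

u1 = Q /\ P
u2 = ~(u1 /\ R) = ~((Q /\ P) /\ R)
u4 = Q /\ P
u5 = ~(u2 /\ u4) = ~((~((Q /\ P) /\ R)) /\ (Q /\ P))
u8 = ~(u5 /\ P) = ~((~((~((Q /\ P) /\ R)) /\ (Q /\ P))) /\ P)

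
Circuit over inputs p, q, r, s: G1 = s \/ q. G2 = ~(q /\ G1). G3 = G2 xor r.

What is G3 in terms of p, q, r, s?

G1 = s \/ q
G2 = ~(q /\ G1) = ~(q /\ (s \/ q))
G3 = G2 xor r = (~(q /\ (s \/ q))) xor r

(~(q /\ (s \/ q))) xor r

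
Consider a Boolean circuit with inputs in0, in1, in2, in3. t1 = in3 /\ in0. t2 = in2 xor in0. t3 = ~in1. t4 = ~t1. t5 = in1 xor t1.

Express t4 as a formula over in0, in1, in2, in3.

~(in3 /\ in0)

t1 = in3 /\ in0
t4 = ~t1 = ~(in3 /\ in0)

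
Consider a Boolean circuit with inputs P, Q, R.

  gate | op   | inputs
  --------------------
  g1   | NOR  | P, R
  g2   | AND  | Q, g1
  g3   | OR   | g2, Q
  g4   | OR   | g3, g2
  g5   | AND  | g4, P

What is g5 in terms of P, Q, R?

(((Q AND (P NOR R)) OR Q) OR (Q AND (P NOR R))) AND P

g1 = P NOR R
g2 = Q AND g1 = Q AND (P NOR R)
g3 = g2 OR Q = (Q AND (P NOR R)) OR Q
g4 = g3 OR g2 = ((Q AND (P NOR R)) OR Q) OR (Q AND (P NOR R))
g5 = g4 AND P = (((Q AND (P NOR R)) OR Q) OR (Q AND (P NOR R))) AND P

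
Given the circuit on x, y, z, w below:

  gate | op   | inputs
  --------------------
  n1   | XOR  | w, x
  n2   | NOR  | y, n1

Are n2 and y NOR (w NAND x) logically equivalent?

No

n1 = w XOR x
n2 = y NOR n1 = y NOR (w XOR x)
At x=0, y=0, z=0, w=0: circuit gives 1, formula gives 0.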